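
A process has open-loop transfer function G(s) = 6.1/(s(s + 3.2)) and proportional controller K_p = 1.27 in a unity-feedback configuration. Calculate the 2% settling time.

From 1 + K_pG(s) = 0: s² + 3.2s + 7.747 = 0 ⇒ ω_n = 2.783, ζ = 0.5748.
2% settling time T_s ≈ 4/(ζω_n) = 4/1.6 = 2.5 s.

T_s ≈ 2.5 s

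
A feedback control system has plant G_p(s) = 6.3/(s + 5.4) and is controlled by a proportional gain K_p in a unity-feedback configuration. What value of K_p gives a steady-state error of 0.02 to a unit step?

For a type-0 loop with proportional control, e_ss = 1/(1 + K_p·G_p(0)).
G_p(0) = 1.167. Require 1/(1 + K_p·1.167) = 0.02, so 1 + 1.167·K_p = 50.
K_p = (50 − 1)/1.167 = 42.

K_p = 42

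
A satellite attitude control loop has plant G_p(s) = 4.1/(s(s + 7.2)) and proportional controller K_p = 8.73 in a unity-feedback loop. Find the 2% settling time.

Closed-loop characteristic equation: s² + 7.2s + 35.79 = 0, so ω_n = 5.983 rad/s and ζ = 7.2/(2·5.983) = 0.6017.
2% settling time T_s ≈ 4/(ζω_n) = 4/3.6 = 1.11 s.

T_s ≈ 1.11 s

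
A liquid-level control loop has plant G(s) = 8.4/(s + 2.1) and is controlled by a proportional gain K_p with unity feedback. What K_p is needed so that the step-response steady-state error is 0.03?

For a type-0 loop with proportional control, e_ss = 1/(1 + K_p·G(0)).
G(0) = 4. Require 1/(1 + K_p·4) = 0.03, so 1 + 4·K_p = 33.33.
K_p = (33.33 − 1)/4 = 8.08.

K_p = 8.08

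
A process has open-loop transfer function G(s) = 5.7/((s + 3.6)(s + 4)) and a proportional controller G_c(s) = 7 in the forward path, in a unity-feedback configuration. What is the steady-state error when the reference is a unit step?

The loop is type 0. Static position error constant K_pos = G_c(0)·G(0) = 7·0.3958 = 2.771.
Steady-state error to a unit step: e_ss = 1/(1+K_pos) = 1/3.771 = 0.265.

0.265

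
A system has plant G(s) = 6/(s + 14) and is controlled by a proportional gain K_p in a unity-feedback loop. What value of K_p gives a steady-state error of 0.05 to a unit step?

For a type-0 loop with proportional control, e_ss = 1/(1 + K_p·G(0)).
G(0) = 0.4286. Require 1/(1 + K_p·0.4286) = 0.05, so 1 + 0.4286·K_p = 20.
K_p = (20 − 1)/0.4286 = 44.3.

K_p = 44.3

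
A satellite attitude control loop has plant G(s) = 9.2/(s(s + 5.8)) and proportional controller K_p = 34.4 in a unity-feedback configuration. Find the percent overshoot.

59.5%

From 1 + K_pG(s) = 0: s² + 5.8s + 316.5 = 0 ⇒ ω_n = 17.79, ζ = 0.163.
%OS = 100·exp(−πζ/√(1−ζ²)) = 100·exp(−π·0.163/√0.9734) = 59.5%.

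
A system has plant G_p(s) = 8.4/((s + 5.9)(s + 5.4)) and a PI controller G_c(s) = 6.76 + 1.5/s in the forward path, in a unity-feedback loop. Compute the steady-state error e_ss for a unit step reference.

0

The open loop G_c(s)G_p(s) has a pole at the origin (type 1), so the static position error constant is infinite and e_ss = 1/(1+∞) = 0.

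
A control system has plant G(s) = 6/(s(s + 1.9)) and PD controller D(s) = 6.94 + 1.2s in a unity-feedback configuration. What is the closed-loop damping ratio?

Forward path: (6.94 + 1.2s)·6/(s(s+1.9)). The closed-loop characteristic equation is s² + (1.9 + 6·1.2)s + 6·6.94 = 0.
That is s² + 9.1s + 41.64 = 0, so ω_n = 6.453 rad/s and ζ = 9.1/(2·6.453) = 0.7051.

ζ = 0.705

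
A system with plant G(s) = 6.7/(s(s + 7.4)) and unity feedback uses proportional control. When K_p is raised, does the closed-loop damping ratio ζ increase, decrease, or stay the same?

ζ = 7.4/(2√(6.7K_p)); increasing K_p raises the denominator, so ζ falls.

decrease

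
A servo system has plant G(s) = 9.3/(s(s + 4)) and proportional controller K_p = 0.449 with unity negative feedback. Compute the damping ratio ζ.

The closed-loop denominator is s(s+4) + 0.449·9.3 = s² + 4s + 4.176.
Matching s² + 2ζω_n s + ω_n²: ω_n = √4.176 = 2.043 rad/s and 2ζω_n = 4, so ζ = 4/(2·2.043) = 0.979.

ζ = 0.979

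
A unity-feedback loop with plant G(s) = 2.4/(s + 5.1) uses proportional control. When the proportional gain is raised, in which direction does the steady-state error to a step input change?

The position error constant K_pos = K_p·G(0) grows with K_p, and e_ss = 1/(1+K_pos) falls.

decrease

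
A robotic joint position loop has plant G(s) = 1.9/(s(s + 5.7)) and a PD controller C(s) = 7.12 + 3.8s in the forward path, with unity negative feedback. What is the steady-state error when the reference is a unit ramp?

0.421

The loop has one pole at the origin (type 1). Velocity error constant K_v = lim_{s→0} s·C(s)G(s) = 7.12·1.9/5.7 = 2.373.
Steady-state error to a unit ramp: e_ss = 1/K_v = 0.421.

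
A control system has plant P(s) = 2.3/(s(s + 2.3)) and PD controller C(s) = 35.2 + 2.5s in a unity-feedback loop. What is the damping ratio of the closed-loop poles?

Forward path: (35.2 + 2.5s)·2.3/(s(s+2.3)). The closed-loop characteristic equation is s² + (2.3 + 2.3·2.5)s + 2.3·35.2 = 0.
That is s² + 8.05s + 80.96 = 0, so ω_n = 8.998 rad/s and ζ = 8.05/(2·8.998) = 0.4473.

ζ = 0.447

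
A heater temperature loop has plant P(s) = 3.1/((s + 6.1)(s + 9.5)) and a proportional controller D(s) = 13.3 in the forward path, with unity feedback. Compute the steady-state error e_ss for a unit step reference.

The loop is type 0. Static position error constant K_pos = D(0)·P(0) = 13.3·0.05349 = 0.7115.
Steady-state error to a unit step: e_ss = 1/(1+K_pos) = 1/1.711 = 0.584.

0.584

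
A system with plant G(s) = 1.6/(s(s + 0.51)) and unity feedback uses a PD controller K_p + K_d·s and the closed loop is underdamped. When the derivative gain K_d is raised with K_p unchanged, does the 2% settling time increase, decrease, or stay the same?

decrease

Characteristic equation s² + (0.51 + 1.6K_d)s + 1.6K_p = 0: raising K_d increases ζω_n = (0.51+1.6K_d)/2 while the loop stays underdamped, so T_s ≈ 4/(ζω_n) decreases.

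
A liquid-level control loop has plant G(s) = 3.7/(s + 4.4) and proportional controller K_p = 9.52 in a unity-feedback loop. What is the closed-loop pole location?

s = -39.62

Closed-loop transfer function: T(s) = K_p·G(s)/(1 + K_p·G(s)) = 35.22/(s + 4.4 + 35.22) = 35.22/(s + 39.62).
The closed-loop pole is at s = −39.62.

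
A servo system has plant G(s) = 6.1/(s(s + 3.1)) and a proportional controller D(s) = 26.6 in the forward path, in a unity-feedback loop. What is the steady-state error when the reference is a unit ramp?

The loop has one pole at the origin (type 1). Velocity error constant K_v = lim_{s→0} s·D(s)G(s) = 26.6·6.1/3.1 = 52.34.
Steady-state error to a unit ramp: e_ss = 1/K_v = 0.0191.

0.0191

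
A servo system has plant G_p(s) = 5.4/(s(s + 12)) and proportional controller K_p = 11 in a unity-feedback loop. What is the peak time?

The closed-loop denominator s² + 12s + 59.4 gives ω_n = √59.4 = 7.707 and ζ = 12/(2ω_n) = 0.7785.
Damped frequency ω_d = ω_n√(1−ζ²) = 4.837 rad/s, so peak time T_p = π/ω_d = 0.649 s.

T_p = 0.649 s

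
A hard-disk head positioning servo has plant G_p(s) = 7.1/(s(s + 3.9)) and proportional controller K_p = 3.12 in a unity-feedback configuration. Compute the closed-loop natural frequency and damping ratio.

ω_n = 4.71 rad/s, ζ = 0.414

The closed-loop denominator is s(s+3.9) + 3.12·7.1 = s² + 3.9s + 22.15.
So ω_n² = 22.15 ⇒ ω_n = 4.707 rad/s, and ζ = 3.9/(2ω_n) = 0.414.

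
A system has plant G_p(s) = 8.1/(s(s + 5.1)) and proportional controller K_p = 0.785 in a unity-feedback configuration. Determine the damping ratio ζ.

1 + K_p·G_p(s) = 0 gives s² + 5.1s + 6.359 = 0.
Matching s² + 2ζω_n s + ω_n²: ω_n = √6.359 = 2.522 rad/s and 2ζω_n = 5.1, so ζ = 5.1/(2·2.522) = 1.01.

ζ = 1.01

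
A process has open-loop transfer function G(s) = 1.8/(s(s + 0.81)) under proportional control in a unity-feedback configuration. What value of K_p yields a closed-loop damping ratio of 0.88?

K_p = 0.118

Closed-loop characteristic equation: s² + 0.81s + K_p·1.8 = 0.
So ω_n = √(1.8K_p) and 2ζω_n = 0.81, giving ζ = 0.81/(2√(1.8K_p)).
Setting ζ = 0.88: √(1.8K_p) = 0.81/(2·0.88) = 0.4602, so K_p = 0.2118/1.8 = 0.118.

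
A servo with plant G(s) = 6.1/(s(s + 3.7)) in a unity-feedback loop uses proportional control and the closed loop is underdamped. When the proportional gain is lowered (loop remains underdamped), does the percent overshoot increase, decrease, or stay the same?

ζ = 3.7/(2√(6.1K_p)) rises as K_p falls; higher damping means less overshoot.

decrease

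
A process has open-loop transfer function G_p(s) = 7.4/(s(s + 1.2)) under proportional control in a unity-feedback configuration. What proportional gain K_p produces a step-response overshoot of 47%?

K_p = 0.891

From %OS = 100·exp(−πζ/√(1−ζ²)) = 47%, ζ = −ln(0.47)/√(π²+ln²(0.47)) = 0.2337.
Characteristic equation s² + 1.2s + 7.4K_p = 0 gives ζ = 1.2/(2√(7.4K_p)).
Setting ζ = 0.2337: √(7.4K_p) = 1.2/(2·0.2337) = 2.568, so K_p = 6.593/7.4 = 0.891.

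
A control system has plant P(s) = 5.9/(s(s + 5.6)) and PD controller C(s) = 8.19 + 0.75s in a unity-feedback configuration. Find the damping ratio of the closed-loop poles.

ζ = 0.721

Forward path: (8.19 + 0.75s)·5.9/(s(s+5.6)). The closed-loop characteristic equation is s² + (5.6 + 5.9·0.75)s + 5.9·8.19 = 0.
That is s² + 10.03s + 48.32 = 0, so ω_n = 6.951 rad/s and ζ = 10.03/(2·6.951) = 0.7211.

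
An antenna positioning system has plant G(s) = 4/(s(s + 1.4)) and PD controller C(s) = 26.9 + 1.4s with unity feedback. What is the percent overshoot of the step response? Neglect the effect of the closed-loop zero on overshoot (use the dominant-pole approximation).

Forward path: (26.9 + 1.4s)·4/(s(s+1.4)). The closed-loop characteristic equation is s² + (1.4 + 4·1.4)s + 4·26.9 = 0.
That is s² + 7s + 107.6 = 0, so ω_n = 10.37 rad/s and ζ = 7/(2·10.37) = 0.3374.
%OS = 100·exp(−πζ/√(1−ζ²)) = 32.4%.

32.4%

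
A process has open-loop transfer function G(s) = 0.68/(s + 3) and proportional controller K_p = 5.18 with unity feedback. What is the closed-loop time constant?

τ = 0.153 s

Closed-loop transfer function: T(s) = K_p·G(s)/(1 + K_p·G(s)) = 3.522/(s + 3 + 3.522) = 3.522/(s + 6.522).
Time constant τ = 1/6.522 = 0.153 s.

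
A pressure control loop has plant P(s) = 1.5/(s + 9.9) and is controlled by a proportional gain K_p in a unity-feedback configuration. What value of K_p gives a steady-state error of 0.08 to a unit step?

K_p = 75.9

The loop is type 0, so e_ss(step) = 1/(1 + K_pos) with K_pos = K_p·P(0).
P(0) = 0.1515. Require 1/(1 + K_p·0.1515) = 0.08, so 1 + 0.1515·K_p = 12.5.
K_p = (12.5 − 1)/0.1515 = 75.9.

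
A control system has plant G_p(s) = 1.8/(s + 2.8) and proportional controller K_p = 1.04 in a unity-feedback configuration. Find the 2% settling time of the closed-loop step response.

T_s ≈ 0.856 s

Closed-loop transfer function: T(s) = K_p·G_p(s)/(1 + K_p·G_p(s)) = 1.872/(s + 2.8 + 1.872) = 1.872/(s + 4.672).
Time constant τ = 1/4.672 = 0.214 s, so the 2% settling time is about 4τ = 0.856 s.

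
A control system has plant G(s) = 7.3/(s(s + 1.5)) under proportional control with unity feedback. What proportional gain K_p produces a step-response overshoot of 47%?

K_p = 1.41

From %OS = 100·exp(−πζ/√(1−ζ²)) = 47%, ζ = −ln(0.47)/√(π²+ln²(0.47)) = 0.2337.
Characteristic equation s² + 1.5s + 7.3K_p = 0 gives ζ = 1.5/(2√(7.3K_p)).
Setting ζ = 0.2337: √(7.3K_p) = 1.5/(2·0.2337) = 3.21, so K_p = 10.3/7.3 = 1.41.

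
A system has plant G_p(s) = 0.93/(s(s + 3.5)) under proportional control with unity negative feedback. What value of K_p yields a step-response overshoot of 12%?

K_p = 10.5

From %OS = 100·exp(−πζ/√(1−ζ²)) = 12%, ζ = −ln(0.12)/√(π²+ln²(0.12)) = 0.5594.
Characteristic equation s² + 3.5s + 0.93K_p = 0 gives ζ = 3.5/(2√(0.93K_p)).
Setting ζ = 0.5594: √(0.93K_p) = 3.5/(2·0.5594) = 3.128, so K_p = 9.786/0.93 = 10.5.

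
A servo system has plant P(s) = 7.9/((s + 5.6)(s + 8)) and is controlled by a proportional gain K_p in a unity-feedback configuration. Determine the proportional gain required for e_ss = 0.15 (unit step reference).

K_p = 32.1

Steady-state error for a unit step on this type-0 loop is 1/(1 + K_p·P(0)).
P(0) = 0.1763. Require 1/(1 + K_p·0.1763) = 0.15, so 1 + 0.1763·K_p = 6.667.
K_p = (6.667 − 1)/0.1763 = 32.1.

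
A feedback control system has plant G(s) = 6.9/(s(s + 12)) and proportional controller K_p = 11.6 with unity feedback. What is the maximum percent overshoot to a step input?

5.84%

The closed-loop denominator s² + 12s + 80.04 gives ω_n = √80.04 = 8.947 and ζ = 12/(2ω_n) = 0.6707.
%OS = 100·exp(−πζ/√(1−ζ²)) = 100·exp(−π·0.6707/√0.5502) = 5.84%.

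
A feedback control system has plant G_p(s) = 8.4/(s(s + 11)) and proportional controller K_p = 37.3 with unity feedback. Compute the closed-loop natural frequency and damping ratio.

ω_n = 17.7 rad/s, ζ = 0.311

The closed-loop denominator is s(s+11) + 37.3·8.4 = s² + 11s + 313.3.
Matching s² + 2ζω_n s + ω_n²: ω_n = √313.3 = 17.7 rad/s and 2ζω_n = 11, so ζ = 11/(2·17.7) = 0.311.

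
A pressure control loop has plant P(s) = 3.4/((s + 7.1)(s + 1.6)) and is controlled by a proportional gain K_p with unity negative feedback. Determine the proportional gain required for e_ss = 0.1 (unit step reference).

K_p = 30.1

For a type-0 loop with proportional control, e_ss = 1/(1 + K_p·P(0)).
P(0) = 0.2993. Require 1/(1 + K_p·0.2993) = 0.1, so 1 + 0.2993·K_p = 10.
K_p = (10 − 1)/0.2993 = 30.1.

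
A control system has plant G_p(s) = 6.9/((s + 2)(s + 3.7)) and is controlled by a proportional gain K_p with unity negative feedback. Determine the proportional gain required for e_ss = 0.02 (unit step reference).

K_p = 52.6

Steady-state error for a unit step on this type-0 loop is 1/(1 + K_p·G_p(0)).
G_p(0) = 0.9324. Require 1/(1 + K_p·0.9324) = 0.02, so 1 + 0.9324·K_p = 50.
K_p = (50 − 1)/0.9324 = 52.6.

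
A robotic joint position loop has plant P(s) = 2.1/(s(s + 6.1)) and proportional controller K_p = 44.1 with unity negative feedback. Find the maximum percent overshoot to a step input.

Closed-loop characteristic equation: s² + 6.1s + 92.61 = 0, so ω_n = 9.623 rad/s and ζ = 6.1/(2·9.623) = 0.3169.
%OS = 100·exp(−πζ/√(1−ζ²)) = 100·exp(−π·0.3169/√0.8996) = 35%.

35%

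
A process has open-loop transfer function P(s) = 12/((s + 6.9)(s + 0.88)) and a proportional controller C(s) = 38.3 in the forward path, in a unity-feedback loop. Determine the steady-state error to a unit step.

0.013

The loop is type 0. Static position error constant K_pos = C(0)·P(0) = 38.3·1.976 = 75.69.
Steady-state error to a unit step: e_ss = 1/(1+K_pos) = 1/76.69 = 0.013.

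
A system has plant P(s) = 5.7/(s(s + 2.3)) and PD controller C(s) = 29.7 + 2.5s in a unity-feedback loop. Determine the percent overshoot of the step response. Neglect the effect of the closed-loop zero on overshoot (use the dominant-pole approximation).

Forward path: (29.7 + 2.5s)·5.7/(s(s+2.3)). The closed-loop characteristic equation is s² + (2.3 + 5.7·2.5)s + 5.7·29.7 = 0.
That is s² + 16.55s + 169.3 = 0, so ω_n = 13.01 rad/s and ζ = 16.55/(2·13.01) = 0.636.
%OS = 100·exp(−πζ/√(1−ζ²)) = 7.51%.

7.51%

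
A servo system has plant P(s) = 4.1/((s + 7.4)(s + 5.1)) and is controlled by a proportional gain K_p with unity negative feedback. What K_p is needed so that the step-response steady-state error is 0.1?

K_p = 82.8

The loop is type 0, so e_ss(step) = 1/(1 + K_pos) with K_pos = K_p·P(0).
P(0) = 0.1086. Require 1/(1 + K_p·0.1086) = 0.1, so 1 + 0.1086·K_p = 10.
K_p = (10 − 1)/0.1086 = 82.8.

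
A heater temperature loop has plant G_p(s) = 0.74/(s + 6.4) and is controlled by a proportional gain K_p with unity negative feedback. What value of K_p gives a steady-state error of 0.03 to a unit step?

K_p = 280

For a type-0 loop with proportional control, e_ss = 1/(1 + K_p·G_p(0)).
G_p(0) = 0.1156. Require 1/(1 + K_p·0.1156) = 0.03, so 1 + 0.1156·K_p = 33.33.
K_p = (33.33 − 1)/0.1156 = 280.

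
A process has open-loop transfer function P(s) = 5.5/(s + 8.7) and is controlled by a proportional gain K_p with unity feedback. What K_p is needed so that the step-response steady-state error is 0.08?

The loop is type 0, so e_ss(step) = 1/(1 + K_pos) with K_pos = K_p·P(0).
P(0) = 0.6322. Require 1/(1 + K_p·0.6322) = 0.08, so 1 + 0.6322·K_p = 12.5.
K_p = (12.5 − 1)/0.6322 = 18.2.

K_p = 18.2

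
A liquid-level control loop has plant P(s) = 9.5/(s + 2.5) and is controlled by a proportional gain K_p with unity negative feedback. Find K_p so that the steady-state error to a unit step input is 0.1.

The loop is type 0, so e_ss(step) = 1/(1 + K_pos) with K_pos = K_p·P(0).
P(0) = 3.8. Require 1/(1 + K_p·3.8) = 0.1, so 1 + 3.8·K_p = 10.
K_p = (10 − 1)/3.8 = 2.37.

K_p = 2.37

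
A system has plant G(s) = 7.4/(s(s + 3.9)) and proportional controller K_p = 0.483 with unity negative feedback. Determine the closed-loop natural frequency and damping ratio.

ω_n = 1.89 rad/s, ζ = 1.03

1 + K_p·G(s) = 0 gives s² + 3.9s + 3.574 = 0.
So ω_n² = 3.574 ⇒ ω_n = 1.891 rad/s, and ζ = 3.9/(2ω_n) = 1.03.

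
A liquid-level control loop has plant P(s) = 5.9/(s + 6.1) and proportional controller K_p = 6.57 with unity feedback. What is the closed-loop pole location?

s = -44.86

Closed-loop transfer function: T(s) = K_p·P(s)/(1 + K_p·P(s)) = 38.76/(s + 6.1 + 38.76) = 38.76/(s + 44.86).
The closed-loop pole is at s = −44.86.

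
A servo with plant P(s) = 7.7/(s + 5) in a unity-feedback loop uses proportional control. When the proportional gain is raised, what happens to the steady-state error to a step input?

decrease

e_ss = 1/(1 + K_p·P(0)); a larger K_p raises the denominator, so e_ss decreases.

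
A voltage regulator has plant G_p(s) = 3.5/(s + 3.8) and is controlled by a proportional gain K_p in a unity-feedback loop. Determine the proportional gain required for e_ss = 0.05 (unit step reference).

K_p = 20.6

Steady-state error for a unit step on this type-0 loop is 1/(1 + K_p·G_p(0)).
G_p(0) = 0.9211. Require 1/(1 + K_p·0.9211) = 0.05, so 1 + 0.9211·K_p = 20.
K_p = (20 − 1)/0.9211 = 20.6.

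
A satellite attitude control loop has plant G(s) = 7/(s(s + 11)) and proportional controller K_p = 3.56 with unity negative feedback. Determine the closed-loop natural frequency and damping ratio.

ω_n = 4.99 rad/s, ζ = 1.1

The closed-loop denominator is s(s+11) + 3.56·7 = s² + 11s + 24.92.
So ω_n² = 24.92 ⇒ ω_n = 4.992 rad/s, and ζ = 11/(2ω_n) = 1.1.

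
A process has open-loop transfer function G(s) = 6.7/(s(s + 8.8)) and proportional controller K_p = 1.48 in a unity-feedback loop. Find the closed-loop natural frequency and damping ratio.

ω_n = 3.15 rad/s, ζ = 1.4

1 + K_p·G(s) = 0 gives s² + 8.8s + 9.916 = 0.
So ω_n² = 9.916 ⇒ ω_n = 3.149 rad/s, and ζ = 8.8/(2ω_n) = 1.4.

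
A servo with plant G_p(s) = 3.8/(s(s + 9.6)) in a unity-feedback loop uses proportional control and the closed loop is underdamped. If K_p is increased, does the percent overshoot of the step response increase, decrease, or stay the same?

ζ = 9.6/(2√(3.8K_p)) decreases as K_p grows; lower damping means more overshoot.

increase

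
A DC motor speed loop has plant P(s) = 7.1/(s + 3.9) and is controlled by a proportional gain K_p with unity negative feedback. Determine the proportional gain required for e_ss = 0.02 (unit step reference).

K_p = 26.9

Steady-state error for a unit step on this type-0 loop is 1/(1 + K_p·P(0)).
P(0) = 1.821. Require 1/(1 + K_p·1.821) = 0.02, so 1 + 1.821·K_p = 50.
K_p = (50 − 1)/1.821 = 26.9.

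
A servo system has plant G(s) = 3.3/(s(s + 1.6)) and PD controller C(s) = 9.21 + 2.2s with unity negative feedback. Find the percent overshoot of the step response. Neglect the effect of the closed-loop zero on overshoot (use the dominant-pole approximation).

Forward path: (9.21 + 2.2s)·3.3/(s(s+1.6)). The closed-loop characteristic equation is s² + (1.6 + 3.3·2.2)s + 3.3·9.21 = 0.
That is s² + 8.86s + 30.39 = 0, so ω_n = 5.513 rad/s and ζ = 8.86/(2·5.513) = 0.8036.
%OS = 100·exp(−πζ/√(1−ζ²)) = 1.44%.

1.44%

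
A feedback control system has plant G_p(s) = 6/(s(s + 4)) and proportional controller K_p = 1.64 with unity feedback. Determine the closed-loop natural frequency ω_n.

1 + K_p·G_p(s) = 0 gives s² + 4s + 9.84 = 0.
Matching s² + 2ζω_n s + ω_n²: ω_n = √9.84 = 3.137 rad/s and 2ζω_n = 4, so ζ = 4/(2·3.137) = 0.638.

ω_n = 3.14 rad/s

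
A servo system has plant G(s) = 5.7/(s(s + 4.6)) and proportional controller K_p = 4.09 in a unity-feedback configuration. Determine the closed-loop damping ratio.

ζ = 0.476

1 + K_p·G(s) = 0 gives s² + 4.6s + 23.31 = 0.
Matching s² + 2ζω_n s + ω_n²: ω_n = √23.31 = 4.828 rad/s and 2ζω_n = 4.6, so ζ = 4.6/(2·4.828) = 0.476.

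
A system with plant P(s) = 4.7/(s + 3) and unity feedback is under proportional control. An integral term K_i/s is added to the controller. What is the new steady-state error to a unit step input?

0

Adding integral action puts a pole at s = 0 in the forward path, raising the system type to 1; a type-1 loop has zero steady-state error to a step.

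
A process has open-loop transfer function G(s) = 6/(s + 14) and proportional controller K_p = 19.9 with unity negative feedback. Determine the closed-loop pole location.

s = -133.4

Closed-loop transfer function: T(s) = K_p·G(s)/(1 + K_p·G(s)) = 119.4/(s + 14 + 119.4) = 119.4/(s + 133.4).
The closed-loop pole is at s = −133.4.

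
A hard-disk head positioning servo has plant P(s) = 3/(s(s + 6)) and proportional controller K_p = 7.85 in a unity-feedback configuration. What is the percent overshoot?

The closed-loop denominator s² + 6s + 23.55 gives ω_n = √23.55 = 4.853 and ζ = 6/(2ω_n) = 0.6182.
%OS = 100·exp(−πζ/√(1−ζ²)) = 100·exp(−π·0.6182/√0.6178) = 8.45%.

8.45%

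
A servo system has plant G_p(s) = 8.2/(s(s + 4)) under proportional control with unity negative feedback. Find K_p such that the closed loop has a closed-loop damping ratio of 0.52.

K_p = 1.8

Closed-loop characteristic equation: s² + 4s + K_p·8.2 = 0.
So ω_n = √(8.2K_p) and 2ζω_n = 4, giving ζ = 4/(2√(8.2K_p)).
Setting ζ = 0.52: √(8.2K_p) = 4/(2·0.52) = 3.846, so K_p = 14.79/8.2 = 1.8.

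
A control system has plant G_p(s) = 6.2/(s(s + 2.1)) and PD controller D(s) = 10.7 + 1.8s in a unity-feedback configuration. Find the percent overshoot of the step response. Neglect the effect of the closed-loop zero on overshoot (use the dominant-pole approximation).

Forward path: (10.7 + 1.8s)·6.2/(s(s+2.1)). The closed-loop characteristic equation is s² + (2.1 + 6.2·1.8)s + 6.2·10.7 = 0.
That is s² + 13.26s + 66.34 = 0, so ω_n = 8.145 rad/s and ζ = 13.26/(2·8.145) = 0.814.
%OS = 100·exp(−πζ/√(1−ζ²)) = 1.22%.

1.22%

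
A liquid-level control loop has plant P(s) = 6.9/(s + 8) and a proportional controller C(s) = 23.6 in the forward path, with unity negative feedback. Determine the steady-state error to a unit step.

0.0468

The loop is type 0. Static position error constant K_pos = C(0)·P(0) = 23.6·0.8625 = 20.36.
Steady-state error to a unit step: e_ss = 1/(1+K_pos) = 1/21.36 = 0.0468.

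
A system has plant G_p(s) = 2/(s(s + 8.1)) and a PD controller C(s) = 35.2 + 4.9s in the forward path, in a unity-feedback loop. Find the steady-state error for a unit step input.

The open loop C(s)G_p(s) has a pole at the origin (type 1), so the static position error constant is infinite and e_ss = 1/(1+∞) = 0.

0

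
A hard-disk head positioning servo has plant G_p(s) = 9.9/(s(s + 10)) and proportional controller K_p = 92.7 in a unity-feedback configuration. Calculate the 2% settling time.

Closed-loop characteristic equation: s² + 10s + 917.7 = 0, so ω_n = 30.29 rad/s and ζ = 10/(2·30.29) = 0.165.
2% settling time T_s ≈ 4/(ζω_n) = 4/5 = 0.8 s.

T_s ≈ 0.8 s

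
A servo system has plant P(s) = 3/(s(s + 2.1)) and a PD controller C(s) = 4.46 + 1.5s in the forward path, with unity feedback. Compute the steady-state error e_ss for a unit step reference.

0

The open loop C(s)P(s) has a pole at the origin (type 1), so the static position error constant is infinite and e_ss = 1/(1+∞) = 0.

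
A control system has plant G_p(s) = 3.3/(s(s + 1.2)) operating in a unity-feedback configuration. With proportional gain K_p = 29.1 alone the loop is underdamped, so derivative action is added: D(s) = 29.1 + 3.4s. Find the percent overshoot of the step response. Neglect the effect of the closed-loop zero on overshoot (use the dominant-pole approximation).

7.63%

Forward path: (29.1 + 3.4s)·3.3/(s(s+1.2)). The closed-loop characteristic equation is s² + (1.2 + 3.3·3.4)s + 3.3·29.1 = 0.
That is s² + 12.42s + 96.03 = 0, so ω_n = 9.799 rad/s and ζ = 12.42/(2·9.799) = 0.6337.
%OS = 100·exp(−πζ/√(1−ζ²)) = 7.63%.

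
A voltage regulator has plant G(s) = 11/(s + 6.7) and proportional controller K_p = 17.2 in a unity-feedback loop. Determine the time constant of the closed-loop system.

τ = 0.0051 s

Closed-loop transfer function: T(s) = K_p·G(s)/(1 + K_p·G(s)) = 189.2/(s + 6.7 + 189.2) = 189.2/(s + 195.9).
Time constant τ = 1/195.9 = 0.0051 s.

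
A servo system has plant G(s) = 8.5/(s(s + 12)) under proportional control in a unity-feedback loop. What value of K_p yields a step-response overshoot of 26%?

From %OS = 100·exp(−πζ/√(1−ζ²)) = 26%, ζ = −ln(0.26)/√(π²+ln²(0.26)) = 0.3941.
Characteristic equation s² + 12s + 8.5K_p = 0 gives ζ = 12/(2√(8.5K_p)).
Setting ζ = 0.3941: √(8.5K_p) = 12/(2·0.3941) = 15.23, so K_p = 231.8/8.5 = 27.3.

K_p = 27.3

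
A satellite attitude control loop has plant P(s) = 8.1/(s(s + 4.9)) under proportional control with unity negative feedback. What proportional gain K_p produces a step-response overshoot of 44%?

K_p = 11.6

From %OS = 100·exp(−πζ/√(1−ζ²)) = 44%, ζ = −ln(0.44)/√(π²+ln²(0.44)) = 0.2528.
Characteristic equation s² + 4.9s + 8.1K_p = 0 gives ζ = 4.9/(2√(8.1K_p)).
Setting ζ = 0.2528: √(8.1K_p) = 4.9/(2·0.2528) = 9.69, so K_p = 93.9/8.1 = 11.6.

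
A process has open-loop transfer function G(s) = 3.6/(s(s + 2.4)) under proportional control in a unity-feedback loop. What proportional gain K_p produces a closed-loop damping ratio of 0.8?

Closed-loop characteristic equation: s² + 2.4s + K_p·3.6 = 0.
So ω_n = √(3.6K_p) and 2ζω_n = 2.4, giving ζ = 2.4/(2√(3.6K_p)).
Setting ζ = 0.8: √(3.6K_p) = 2.4/(2·0.8) = 1.5, so K_p = 2.25/3.6 = 0.625.

K_p = 0.625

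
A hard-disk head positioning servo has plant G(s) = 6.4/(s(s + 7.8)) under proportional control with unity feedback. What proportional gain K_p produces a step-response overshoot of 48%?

From %OS = 100·exp(−πζ/√(1−ζ²)) = 48%, ζ = −ln(0.48)/√(π²+ln²(0.48)) = 0.2275.
Characteristic equation s² + 7.8s + 6.4K_p = 0 gives ζ = 7.8/(2√(6.4K_p)).
Setting ζ = 0.2275: √(6.4K_p) = 7.8/(2·0.2275) = 17.14, so K_p = 293.9/6.4 = 45.9.

K_p = 45.9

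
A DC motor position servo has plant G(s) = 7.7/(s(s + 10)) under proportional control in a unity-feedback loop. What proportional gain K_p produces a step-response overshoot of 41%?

K_p = 43.6

From %OS = 100·exp(−πζ/√(1−ζ²)) = 41%, ζ = −ln(0.41)/√(π²+ln²(0.41)) = 0.273.
Characteristic equation s² + 10s + 7.7K_p = 0 gives ζ = 10/(2√(7.7K_p)).
Setting ζ = 0.273: √(7.7K_p) = 10/(2·0.273) = 18.31, so K_p = 335.4/7.7 = 43.6.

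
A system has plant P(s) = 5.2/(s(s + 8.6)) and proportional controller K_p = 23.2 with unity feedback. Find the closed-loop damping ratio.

ζ = 0.391

With unity feedback the closed-loop characteristic equation is s² + 8.6s + 23.2·5.2 = s² + 8.6s + 120.6 = 0.
Matching s² + 2ζω_n s + ω_n²: ω_n = √120.6 = 10.98 rad/s and 2ζω_n = 8.6, so ζ = 8.6/(2·10.98) = 0.391.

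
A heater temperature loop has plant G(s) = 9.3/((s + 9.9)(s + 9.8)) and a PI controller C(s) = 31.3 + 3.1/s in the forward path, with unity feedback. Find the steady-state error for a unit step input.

The open loop C(s)G(s) has a pole at the origin (type 1), so the static position error constant is infinite and e_ss = 1/(1+∞) = 0.

0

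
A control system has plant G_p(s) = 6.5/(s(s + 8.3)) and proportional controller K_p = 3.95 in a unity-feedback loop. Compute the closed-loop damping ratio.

ζ = 0.819

1 + K_p·G_p(s) = 0 gives s² + 8.3s + 25.68 = 0.
So ω_n² = 25.68 ⇒ ω_n = 5.067 rad/s, and ζ = 8.3/(2ω_n) = 0.819.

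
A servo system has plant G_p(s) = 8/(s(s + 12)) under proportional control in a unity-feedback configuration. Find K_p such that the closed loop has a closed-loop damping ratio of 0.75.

Closed-loop characteristic equation: s² + 12s + K_p·8 = 0.
So ω_n = √(8K_p) and 2ζω_n = 12, giving ζ = 12/(2√(8K_p)).
Setting ζ = 0.75: √(8K_p) = 12/(2·0.75) = 8, so K_p = 64/8 = 8.

K_p = 8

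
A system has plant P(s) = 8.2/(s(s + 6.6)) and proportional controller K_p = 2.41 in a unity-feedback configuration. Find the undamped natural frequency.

1 + K_p·P(s) = 0 gives s² + 6.6s + 19.76 = 0.
Matching s² + 2ζω_n s + ω_n²: ω_n = √19.76 = 4.445 rad/s and 2ζω_n = 6.6, so ζ = 6.6/(2·4.445) = 0.742.

ω_n = 4.45 rad/s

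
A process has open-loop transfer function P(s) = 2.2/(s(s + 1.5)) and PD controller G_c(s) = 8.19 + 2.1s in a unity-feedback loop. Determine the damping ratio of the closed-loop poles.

ζ = 0.721

Forward path: (8.19 + 2.1s)·2.2/(s(s+1.5)). The closed-loop characteristic equation is s² + (1.5 + 2.2·2.1)s + 2.2·8.19 = 0.
That is s² + 6.12s + 18.02 = 0, so ω_n = 4.245 rad/s and ζ = 6.12/(2·4.245) = 0.7209.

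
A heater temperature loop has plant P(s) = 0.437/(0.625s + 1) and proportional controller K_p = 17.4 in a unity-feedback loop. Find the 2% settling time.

T_s ≈ 0.291 s

Closed loop: T(s) = K_p·P/(1+K_p·P) = 7.604/(0.625s + 1 + 7.604), with pole at s = −(1 + 7.604)/0.625 = −13.77.
τ = 1/13.77 = 0.07264 s, so 2% settling time ≈ 4τ = 0.291 s.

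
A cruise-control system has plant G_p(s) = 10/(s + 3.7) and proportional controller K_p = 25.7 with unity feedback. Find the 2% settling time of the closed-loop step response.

Closed-loop transfer function: T(s) = K_p·G_p(s)/(1 + K_p·G_p(s)) = 257/(s + 3.7 + 257) = 257/(s + 260.7).
Time constant τ = 1/260.7 = 0.003836 s, so the 2% settling time is about 4τ = 0.0153 s.

T_s ≈ 0.0153 s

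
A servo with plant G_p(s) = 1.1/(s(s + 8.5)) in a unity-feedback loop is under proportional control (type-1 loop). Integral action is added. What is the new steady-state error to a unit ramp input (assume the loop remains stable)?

The integrator raises the loop to type 2, so K_v → ∞ and e_ss to a ramp is zero.

0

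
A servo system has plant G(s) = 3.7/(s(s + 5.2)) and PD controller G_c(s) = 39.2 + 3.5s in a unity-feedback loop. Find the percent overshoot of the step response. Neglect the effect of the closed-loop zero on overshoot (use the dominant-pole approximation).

Forward path: (39.2 + 3.5s)·3.7/(s(s+5.2)). The closed-loop characteristic equation is s² + (5.2 + 3.7·3.5)s + 3.7·39.2 = 0.
That is s² + 18.15s + 145 = 0, so ω_n = 12.04 rad/s and ζ = 18.15/(2·12.04) = 0.7535.
%OS = 100·exp(−πζ/√(1−ζ²)) = 2.73%.

2.73%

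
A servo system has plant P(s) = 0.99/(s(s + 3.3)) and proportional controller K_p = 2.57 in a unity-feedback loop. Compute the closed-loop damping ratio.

ζ = 1.03

With unity feedback the closed-loop characteristic equation is s² + 3.3s + 2.57·0.99 = s² + 3.3s + 2.544 = 0.
So ω_n² = 2.544 ⇒ ω_n = 1.595 rad/s, and ζ = 3.3/(2ω_n) = 1.03.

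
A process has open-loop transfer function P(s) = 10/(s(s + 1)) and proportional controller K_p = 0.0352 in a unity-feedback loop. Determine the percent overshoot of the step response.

The closed-loop denominator s² + 1s + 0.352 gives ω_n = √0.352 = 0.5933 and ζ = 1/(2ω_n) = 0.8427.
%OS = 100·exp(−πζ/√(1−ζ²)) = 100·exp(−π·0.8427/√0.2898) = 0.731%.

0.731%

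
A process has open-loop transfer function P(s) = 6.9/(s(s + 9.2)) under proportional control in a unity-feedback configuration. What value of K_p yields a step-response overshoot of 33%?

K_p = 27.7

From %OS = 100·exp(−πζ/√(1−ζ²)) = 33%, ζ = −ln(0.33)/√(π²+ln²(0.33)) = 0.3328.
Characteristic equation s² + 9.2s + 6.9K_p = 0 gives ζ = 9.2/(2√(6.9K_p)).
Setting ζ = 0.3328: √(6.9K_p) = 9.2/(2·0.3328) = 13.82, so K_p = 191.1/6.9 = 27.7.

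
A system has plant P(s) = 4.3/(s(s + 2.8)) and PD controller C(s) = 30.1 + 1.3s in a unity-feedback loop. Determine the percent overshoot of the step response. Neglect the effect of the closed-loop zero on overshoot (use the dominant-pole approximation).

Forward path: (30.1 + 1.3s)·4.3/(s(s+2.8)). The closed-loop characteristic equation is s² + (2.8 + 4.3·1.3)s + 4.3·30.1 = 0.
That is s² + 8.39s + 129.4 = 0, so ω_n = 11.38 rad/s and ζ = 8.39/(2·11.38) = 0.3687.
%OS = 100·exp(−πζ/√(1−ζ²)) = 28.8%.

28.8%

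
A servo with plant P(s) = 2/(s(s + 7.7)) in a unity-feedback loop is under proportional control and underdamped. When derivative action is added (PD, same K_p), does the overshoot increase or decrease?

With PD the characteristic equation becomes s² + (a + K·K_d)s + K·K_p = 0; the damping term grows, ζ rises, overshoot falls.

decrease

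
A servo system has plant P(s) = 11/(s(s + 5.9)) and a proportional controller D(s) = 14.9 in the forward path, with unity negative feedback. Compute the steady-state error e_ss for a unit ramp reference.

The loop has one pole at the origin (type 1). Velocity error constant K_v = lim_{s→0} s·D(s)P(s) = 14.9·11/5.9 = 27.78.
Steady-state error to a unit ramp: e_ss = 1/K_v = 0.036.

0.036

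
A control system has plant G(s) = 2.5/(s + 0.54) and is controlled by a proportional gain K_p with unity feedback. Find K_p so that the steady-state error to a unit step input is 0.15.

Steady-state error for a unit step on this type-0 loop is 1/(1 + K_p·G(0)).
G(0) = 4.63. Require 1/(1 + K_p·4.63) = 0.15, so 1 + 4.63·K_p = 6.667.
K_p = (6.667 − 1)/4.63 = 1.22.

K_p = 1.22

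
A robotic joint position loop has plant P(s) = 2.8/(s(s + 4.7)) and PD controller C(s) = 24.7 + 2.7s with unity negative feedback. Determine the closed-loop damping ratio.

Forward path: (24.7 + 2.7s)·2.8/(s(s+4.7)). The closed-loop characteristic equation is s² + (4.7 + 2.8·2.7)s + 2.8·24.7 = 0.
That is s² + 12.26s + 69.16 = 0, so ω_n = 8.316 rad/s and ζ = 12.26/(2·8.316) = 0.7371.

ζ = 0.737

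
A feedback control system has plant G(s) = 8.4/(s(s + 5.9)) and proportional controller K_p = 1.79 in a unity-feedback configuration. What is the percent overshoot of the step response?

From 1 + K_pG(s) = 0: s² + 5.9s + 15.04 = 0 ⇒ ω_n = 3.878, ζ = 0.7608.
%OS = 100·exp(−πζ/√(1−ζ²)) = 100·exp(−π·0.7608/√0.4212) = 2.52%.

2.52%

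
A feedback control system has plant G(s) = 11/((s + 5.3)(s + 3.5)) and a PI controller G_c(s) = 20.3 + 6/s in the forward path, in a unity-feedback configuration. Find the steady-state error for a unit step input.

The open loop G_c(s)G(s) has a pole at the origin (type 1), so the static position error constant is infinite and e_ss = 1/(1+∞) = 0.

0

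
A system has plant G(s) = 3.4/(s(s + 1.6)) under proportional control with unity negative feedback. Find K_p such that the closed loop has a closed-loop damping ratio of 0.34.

K_p = 1.63

Closed-loop characteristic equation: s² + 1.6s + K_p·3.4 = 0.
So ω_n = √(3.4K_p) and 2ζω_n = 1.6, giving ζ = 1.6/(2√(3.4K_p)).
Setting ζ = 0.34: √(3.4K_p) = 1.6/(2·0.34) = 2.353, so K_p = 5.536/3.4 = 1.63.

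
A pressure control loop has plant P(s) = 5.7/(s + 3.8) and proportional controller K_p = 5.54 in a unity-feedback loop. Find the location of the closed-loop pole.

s = -35.38

Closed-loop transfer function: T(s) = K_p·P(s)/(1 + K_p·P(s)) = 31.58/(s + 3.8 + 31.58) = 31.58/(s + 35.38).
The closed-loop pole is at s = −35.38.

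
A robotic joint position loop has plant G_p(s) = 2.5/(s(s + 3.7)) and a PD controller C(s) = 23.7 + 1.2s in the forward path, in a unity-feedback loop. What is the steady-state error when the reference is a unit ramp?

0.0624

The loop has one pole at the origin (type 1). Velocity error constant K_v = lim_{s→0} s·C(s)G_p(s) = 23.7·2.5/3.7 = 16.01.
Steady-state error to a unit ramp: e_ss = 1/K_v = 0.0624.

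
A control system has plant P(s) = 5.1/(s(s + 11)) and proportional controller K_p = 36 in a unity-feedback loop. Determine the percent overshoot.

24.8%

From 1 + K_pP(s) = 0: s² + 11s + 183.6 = 0 ⇒ ω_n = 13.55, ζ = 0.4059.
%OS = 100·exp(−πζ/√(1−ζ²)) = 100·exp(−π·0.4059/√0.8352) = 24.8%.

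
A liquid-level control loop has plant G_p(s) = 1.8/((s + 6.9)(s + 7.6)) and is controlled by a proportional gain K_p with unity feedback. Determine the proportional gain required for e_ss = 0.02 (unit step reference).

K_p = 1430

For a type-0 loop with proportional control, e_ss = 1/(1 + K_p·G_p(0)).
G_p(0) = 0.03432. Require 1/(1 + K_p·0.03432) = 0.02, so 1 + 0.03432·K_p = 50.
K_p = (50 − 1)/0.03432 = 1430.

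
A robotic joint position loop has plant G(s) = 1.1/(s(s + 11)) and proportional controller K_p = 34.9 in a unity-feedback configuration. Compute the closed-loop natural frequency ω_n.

ω_n = 6.2 rad/s

The closed-loop denominator is s(s+11) + 34.9·1.1 = s² + 11s + 38.39.
So ω_n² = 38.39 ⇒ ω_n = 6.196 rad/s, and ζ = 11/(2ω_n) = 0.888.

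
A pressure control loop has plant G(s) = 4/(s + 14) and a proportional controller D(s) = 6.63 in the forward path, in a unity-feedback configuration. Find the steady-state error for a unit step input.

The loop is type 0. Static position error constant K_pos = D(0)·G(0) = 6.63·0.2857 = 1.894.
Steady-state error to a unit step: e_ss = 1/(1+K_pos) = 1/2.894 = 0.346.

0.346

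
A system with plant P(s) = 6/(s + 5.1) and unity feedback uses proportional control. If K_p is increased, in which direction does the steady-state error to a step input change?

e_ss = 1/(1 + K_p·P(0)); a larger K_p raises the denominator, so e_ss decreases.

decrease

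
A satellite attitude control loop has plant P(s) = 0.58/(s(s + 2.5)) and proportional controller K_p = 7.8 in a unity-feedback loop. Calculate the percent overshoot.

The closed-loop denominator s² + 2.5s + 4.524 gives ω_n = √4.524 = 2.127 and ζ = 2.5/(2ω_n) = 0.5877.
%OS = 100·exp(−πζ/√(1−ζ²)) = 100·exp(−π·0.5877/√0.6546) = 10.2%.

10.2%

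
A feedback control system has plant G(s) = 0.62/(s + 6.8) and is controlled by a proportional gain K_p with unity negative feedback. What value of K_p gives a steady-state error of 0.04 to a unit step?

K_p = 263

The loop is type 0, so e_ss(step) = 1/(1 + K_pos) with K_pos = K_p·G(0).
G(0) = 0.09118. Require 1/(1 + K_p·0.09118) = 0.04, so 1 + 0.09118·K_p = 25.
K_p = (25 − 1)/0.09118 = 263.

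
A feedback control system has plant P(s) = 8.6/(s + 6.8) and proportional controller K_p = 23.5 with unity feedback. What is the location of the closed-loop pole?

s = -208.9

Closed-loop transfer function: T(s) = K_p·P(s)/(1 + K_p·P(s)) = 202.1/(s + 6.8 + 202.1) = 202.1/(s + 208.9).
The closed-loop pole is at s = −208.9.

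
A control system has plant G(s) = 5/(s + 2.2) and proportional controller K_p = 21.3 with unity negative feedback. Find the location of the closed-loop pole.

Closed-loop transfer function: T(s) = K_p·G(s)/(1 + K_p·G(s)) = 106.5/(s + 2.2 + 106.5) = 106.5/(s + 108.7).
The closed-loop pole is at s = −108.7.

s = -108.7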